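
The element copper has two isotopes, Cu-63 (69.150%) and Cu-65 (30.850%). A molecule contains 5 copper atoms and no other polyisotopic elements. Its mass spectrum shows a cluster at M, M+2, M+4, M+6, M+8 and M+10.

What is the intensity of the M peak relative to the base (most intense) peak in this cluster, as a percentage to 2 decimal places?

Binomial terms of (0.69150 + 0.30850)^5: M 0.1581, M+2 0.3527, M+4 0.3147, M+6 0.1404, M+8 0.0313, M+10 0.0028 → M+2 is the base peak.
P(M+2) = C(5,1) × 0.69150^4 × 0.30850^1 = 5 × 0.2286487 × 0.3085 = 0.352691 (base)
P(M) = C(5,0) × 0.69150^5 × 0.30850^0 = 1 × 0.15811058 × 1.0000 = 0.158111
Relative intensity = 0.158111 / 0.352691 × 100 = 44.83

44.83%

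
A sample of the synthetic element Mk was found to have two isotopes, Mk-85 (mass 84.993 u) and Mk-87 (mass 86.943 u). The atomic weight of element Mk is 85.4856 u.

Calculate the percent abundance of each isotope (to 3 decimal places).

Mk-85: 74.738%, Mk-87: 25.262%

With x = fraction of Mk-85 (so Mk-87 is 1 − x):
84.993·x + 86.943·(1 − x) = 85.4856
(84.993 − 86.943)·x = 85.4856 − 86.943
x = -1.4574 / -1.950 = 0.74738 → 74.738% Mk-85, 25.262% Mk-87.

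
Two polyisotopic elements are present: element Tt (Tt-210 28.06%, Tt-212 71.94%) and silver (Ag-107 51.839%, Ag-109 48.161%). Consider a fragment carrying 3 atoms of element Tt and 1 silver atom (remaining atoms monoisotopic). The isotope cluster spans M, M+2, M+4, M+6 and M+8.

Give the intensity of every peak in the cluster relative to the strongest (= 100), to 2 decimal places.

2.84 : 24.51 : 76.38 : 100.00 : 44.51

Element Tt pattern (n=3): 0.02209342 : 0.16992881 : 0.43566211 : 0.37231566
Silver pattern (n=1): 0.51839 : 0.48161
Convolve the two distributions (both contribute in 2-u steps):
  M: 0.02209342×0.51839 = 0.011453
  M+2: 0.02209342×0.48161 + 0.16992881×0.51839 = 0.098730
  M+4: 0.16992881×0.48161 + 0.43566211×0.51839 = 0.307682
  M+6: 0.43566211×0.48161 + 0.37231566×0.51839 = 0.402824
  M+8: 0.37231566×0.48161 = 0.179311
Scale to base peak (0.402824) = 100: 2.84 : 24.51 : 76.38 : 100.00 : 44.51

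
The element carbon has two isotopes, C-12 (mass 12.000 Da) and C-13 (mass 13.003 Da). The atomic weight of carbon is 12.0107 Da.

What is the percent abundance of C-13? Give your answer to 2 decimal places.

1.07%

Writing the weighted mean with unknown fraction x of C-12:
12.000·x + 13.003·(1 − x) = 12.0107
(12.000 − 13.003)·x = 12.0107 − 13.003
x = -0.9923 / -1.003 = 0.98933 → 98.93% C-12, 1.07% C-13.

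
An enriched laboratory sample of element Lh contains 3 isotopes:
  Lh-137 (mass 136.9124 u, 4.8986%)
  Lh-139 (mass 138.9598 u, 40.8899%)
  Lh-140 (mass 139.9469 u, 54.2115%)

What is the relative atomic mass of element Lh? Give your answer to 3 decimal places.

Ar = Σ fᵢ·mᵢ = 0.048986 × 136.9124 + 0.408899 × 138.9598 + 0.542115 × 139.9469
= 6.70679 + 56.82052 + 75.86731 = 139.39462 u

139.395 u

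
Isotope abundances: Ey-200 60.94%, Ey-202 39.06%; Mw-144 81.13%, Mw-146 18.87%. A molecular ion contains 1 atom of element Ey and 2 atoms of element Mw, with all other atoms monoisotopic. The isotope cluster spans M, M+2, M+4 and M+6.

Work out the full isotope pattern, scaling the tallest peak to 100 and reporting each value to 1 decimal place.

Element Ey pattern (n=1): 0.6094 : 0.3906
Element Mw pattern (n=2): 0.65820769 : 0.30618462 : 0.03560769
Convolve the two distributions (both contribute in 2-u steps):
  M: 0.6094×0.65820769 = 0.401112
  M+2: 0.6094×0.30618462 + 0.3906×0.65820769 = 0.443685
  M+4: 0.6094×0.03560769 + 0.3906×0.30618462 = 0.141295
  M+6: 0.3906×0.03560769 = 0.013908
Scale to base peak (0.443685) = 100: 90.4 : 100.0 : 31.8 : 3.1

90.4 : 100.0 : 31.8 : 3.1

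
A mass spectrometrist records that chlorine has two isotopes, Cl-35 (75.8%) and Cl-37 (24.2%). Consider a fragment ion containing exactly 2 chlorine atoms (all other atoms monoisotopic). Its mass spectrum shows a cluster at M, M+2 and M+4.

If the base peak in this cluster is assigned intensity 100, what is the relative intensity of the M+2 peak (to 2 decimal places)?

63.85

(0.758 + 0.242)^2 gives M 0.5746, M+2 0.3669, M+4 0.0586; the largest is M.
P(M) = C(2,0) × 0.758^2 × 0.242^0 = 1 × 0.574564 × 1.0000 = 0.574564 (base)
P(M+2) = C(2,1) × 0.758^1 × 0.242^1 = 2 × 0.7580 × 0.2420 = 0.366872
Relative intensity = 0.366872 / 0.574564 × 100 = 63.85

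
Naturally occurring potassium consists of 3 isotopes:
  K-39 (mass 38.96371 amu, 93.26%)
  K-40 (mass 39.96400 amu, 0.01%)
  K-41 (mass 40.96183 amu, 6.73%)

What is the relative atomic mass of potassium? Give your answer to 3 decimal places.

Weight each isotope mass by its fractional abundance: 0.9326 × 38.96371 + 0.0001 × 39.96400 + 0.0673 × 40.96183
= 36.337556 + 0.003996 + 2.756731 = 39.098283 amu

39.098 amu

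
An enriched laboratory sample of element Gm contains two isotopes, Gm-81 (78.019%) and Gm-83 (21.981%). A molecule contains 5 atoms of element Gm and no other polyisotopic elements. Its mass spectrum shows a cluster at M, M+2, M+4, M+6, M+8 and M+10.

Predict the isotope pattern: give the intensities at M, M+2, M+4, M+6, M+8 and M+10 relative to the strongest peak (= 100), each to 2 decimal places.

70.99 : 100.00 : 56.35 : 15.88 : 2.24 : 0.13

Each Gm atom is independently Gm-81 (p = 0.78019) or Gm-83 (q = 0.21981); the cluster is the binomial expansion (p + q)^5.
P(M) = 0.78019^5 = 0.289069
P(M+2) = 5 × 0.78019^4 × 0.21981^1 = 0.407211
P(M+4) = 10 × 0.78019^3 × 0.21981^2 = 0.229454
P(M+6) = 10 × 0.78019^2 × 0.21981^3 = 0.064646
P(M+8) = 5 × 0.78019^1 × 0.21981^4 = 0.009107
P(M+10) = 0.21981^5 = 0.000513
The M+2 peak is largest (0.407211); scaling to 100 gives 70.99 : 100.00 : 56.35 : 15.88 : 2.24 : 0.13.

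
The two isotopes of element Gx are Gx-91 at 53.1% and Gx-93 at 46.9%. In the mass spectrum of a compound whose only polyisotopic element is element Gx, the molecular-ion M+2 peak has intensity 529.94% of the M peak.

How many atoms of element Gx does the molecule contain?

6

For n independent Gx atoms, I(M+2)/I(M) = n · (abundance Gx-93) / (abundance Gx-91) = n · 0.469/0.531.
n = 5.2994 × 0.531/0.469 = 6.00 ≈ 6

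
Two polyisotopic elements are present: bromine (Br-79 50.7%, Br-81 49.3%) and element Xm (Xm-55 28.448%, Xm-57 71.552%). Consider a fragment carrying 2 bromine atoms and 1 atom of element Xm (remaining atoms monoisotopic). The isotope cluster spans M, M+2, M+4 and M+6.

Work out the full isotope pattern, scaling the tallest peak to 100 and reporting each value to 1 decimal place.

17.1 : 76.4 : 100.0 : 40.7

Bromine pattern (n=2): 0.257049 : 0.499902 : 0.243049
Element Xm pattern (n=1): 0.28448 : 0.71552
Convolve the two distributions (both contribute in 2-u steps):
  M: 0.257049×0.28448 = 0.073125
  M+2: 0.257049×0.71552 + 0.499902×0.28448 = 0.326136
  M+4: 0.499902×0.71552 + 0.243049×0.28448 = 0.426832
  M+6: 0.243049×0.71552 = 0.173906
Scale to base peak (0.426832) = 100: 17.1 : 76.4 : 100.0 : 40.7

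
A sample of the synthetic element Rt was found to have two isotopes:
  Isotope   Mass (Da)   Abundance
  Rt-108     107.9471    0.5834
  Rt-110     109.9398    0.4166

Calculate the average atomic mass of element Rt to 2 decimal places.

108.78 Da

Ar = Σ fᵢ·mᵢ = 0.5834 × 107.9471 + 0.4166 × 109.9398
= 62.97634 + 45.80092 = 108.77726 Da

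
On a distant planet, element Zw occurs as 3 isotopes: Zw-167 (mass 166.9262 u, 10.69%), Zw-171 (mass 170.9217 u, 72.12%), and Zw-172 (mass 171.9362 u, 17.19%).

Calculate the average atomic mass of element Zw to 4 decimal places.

Weight each isotope mass by its fractional abundance: 0.1069 × 166.9262 + 0.7212 × 170.9217 + 0.1719 × 171.9362
= 17.84441 + 123.26873 + 29.55583 = 170.66897 u

170.6690 u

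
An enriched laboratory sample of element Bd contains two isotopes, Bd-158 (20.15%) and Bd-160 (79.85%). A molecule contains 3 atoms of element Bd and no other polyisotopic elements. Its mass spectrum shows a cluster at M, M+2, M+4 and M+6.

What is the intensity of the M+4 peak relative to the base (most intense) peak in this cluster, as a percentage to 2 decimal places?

75.70%

(0.2015 + 0.7985)^3 gives M 0.0082, M+2 0.0973, M+4 0.3854, M+6 0.5091; the largest is M+6.
P(M+6) = C(3,3) × 0.2015^0 × 0.7985^3 = 1 × 1.0000 × 0.5091254 = 0.509125 (base)
P(M+4) = C(3,2) × 0.2015^1 × 0.7985^2 = 3 × 0.2015 × 0.63760225 = 0.385431
Relative intensity = 0.385431 / 0.509125 × 100 = 75.70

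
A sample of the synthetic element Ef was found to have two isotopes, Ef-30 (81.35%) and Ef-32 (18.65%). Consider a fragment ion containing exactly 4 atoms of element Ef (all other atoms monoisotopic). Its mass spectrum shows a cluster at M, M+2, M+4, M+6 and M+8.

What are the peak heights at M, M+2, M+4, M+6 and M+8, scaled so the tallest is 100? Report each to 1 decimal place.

100.0 : 91.7 : 31.5 : 4.8 : 0.3

Expanding (0.8135 + 0.1865)^4:
P(M) = 0.8135^4 = 0.437956
P(M+2) = 4 × 0.8135^3 × 0.1865^1 = 0.401616
P(M+4) = 6 × 0.8135^2 × 0.1865^2 = 0.138110
P(M+6) = 4 × 0.8135^1 × 0.1865^3 = 0.021108
P(M+8) = 0.1865^4 = 0.001210
The M peak is largest (0.437956); scaling to 100 gives 100.0 : 91.7 : 31.5 : 4.8 : 0.3.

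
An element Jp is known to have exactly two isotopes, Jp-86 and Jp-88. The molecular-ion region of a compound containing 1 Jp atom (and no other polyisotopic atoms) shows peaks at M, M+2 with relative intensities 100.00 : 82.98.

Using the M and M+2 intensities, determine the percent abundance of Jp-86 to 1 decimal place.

If p is the fraction of Jp that is Jp-86, then I(M+2)/I(M) = [C(1,1)·p^0·(1−p)] / p^1 = 1·(1−p)/p = 82.98/100.00 = 0.8298
(1−p)/p = 0.8298/1 = 0.8298  ⇒  p = 1/(1 + 0.8298) = 0.5465
Jp-86: 54.7%, Jp-88: 45.3%.

54.7%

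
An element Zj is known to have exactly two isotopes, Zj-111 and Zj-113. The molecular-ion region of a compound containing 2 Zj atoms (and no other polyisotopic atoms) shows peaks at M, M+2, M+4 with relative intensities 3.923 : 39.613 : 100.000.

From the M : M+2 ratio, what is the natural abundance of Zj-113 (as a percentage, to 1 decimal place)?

Write p for the Zj-111 fraction. I(M+2)/I(M) = [C(2,1)·p^1·(1−p)] / p^2 = 2·(1−p)/p = 39.613/3.923 = 10.0976
(1−p)/p = 10.0976/2 = 5.0488  ⇒  p = 1/(1 + 5.0488) = 0.1653
Zj-111: 16.5%, Zj-113: 83.5%.

83.5%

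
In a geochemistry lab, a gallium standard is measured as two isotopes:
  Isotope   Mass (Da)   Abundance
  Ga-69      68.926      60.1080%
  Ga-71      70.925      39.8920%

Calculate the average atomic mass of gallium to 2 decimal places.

Ar = Σ fᵢ·mᵢ = 0.601080 × 68.926 + 0.398920 × 70.925
= 41.4300 + 28.2934 = 69.7234 Da

69.72 Da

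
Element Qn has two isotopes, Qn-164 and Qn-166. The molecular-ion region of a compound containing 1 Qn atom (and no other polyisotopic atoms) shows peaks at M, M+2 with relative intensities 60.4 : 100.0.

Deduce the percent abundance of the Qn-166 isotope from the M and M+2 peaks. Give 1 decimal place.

Write p for the Qn-164 fraction. I(M+2)/I(M) = [C(1,1)·p^0·(1−p)] / p^1 = 1·(1−p)/p = 100.0/60.4 = 1.6556
(1−p)/p = 1.6556/1 = 1.6556  ⇒  p = 1/(1 + 1.6556) = 0.3766
Qn-164: 37.7%, Qn-166: 62.3%.

62.3%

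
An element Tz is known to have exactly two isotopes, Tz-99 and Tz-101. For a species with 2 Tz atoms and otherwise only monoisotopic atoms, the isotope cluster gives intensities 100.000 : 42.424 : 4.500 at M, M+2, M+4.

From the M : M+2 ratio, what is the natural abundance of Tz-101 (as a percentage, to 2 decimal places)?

17.50%

If p is the fraction of Tz that is Tz-99, then I(M+2)/I(M) = [C(2,1)·p^1·(1−p)] / p^2 = 2·(1−p)/p = 42.424/100.000 = 0.4242
(1−p)/p = 0.4242/2 = 0.2121  ⇒  p = 1/(1 + 0.2121) = 0.8250
Tz-99: 82.50%, Tz-101: 17.50%.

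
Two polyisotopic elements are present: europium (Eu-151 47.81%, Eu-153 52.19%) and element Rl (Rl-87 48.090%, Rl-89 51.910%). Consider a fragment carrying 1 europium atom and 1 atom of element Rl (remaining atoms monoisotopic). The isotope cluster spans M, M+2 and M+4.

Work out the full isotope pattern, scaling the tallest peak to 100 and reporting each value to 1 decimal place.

46.1 : 100.0 : 54.3

Europium pattern (n=1): 0.4781 : 0.5219
Element Rl pattern (n=1): 0.4809 : 0.5191
Convolve the two distributions (both contribute in 2-u steps):
  M: 0.4781×0.4809 = 0.229918
  M+2: 0.4781×0.5191 + 0.5219×0.4809 = 0.499163
  M+4: 0.5219×0.5191 = 0.270918
Scale to base peak (0.499163) = 100: 46.1 : 100.0 : 54.3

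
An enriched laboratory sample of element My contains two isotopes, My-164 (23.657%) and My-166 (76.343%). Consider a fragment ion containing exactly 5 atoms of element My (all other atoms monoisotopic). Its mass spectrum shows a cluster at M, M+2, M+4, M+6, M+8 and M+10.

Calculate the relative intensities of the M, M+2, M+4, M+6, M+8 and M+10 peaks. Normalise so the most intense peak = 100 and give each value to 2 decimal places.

Each My atom is independently My-164 (p = 0.23657) or My-166 (q = 0.76343); the cluster is the binomial expansion (p + q)^5.
P(M) = 0.23657^5 = 0.000741
P(M+2) = 5 × 0.23657^4 × 0.76343^1 = 0.011956
P(M+4) = 10 × 0.23657^3 × 0.76343^2 = 0.077164
P(M+6) = 10 × 0.23657^2 × 0.76343^3 = 0.249016
P(M+8) = 5 × 0.23657^1 × 0.76343^4 = 0.401797
P(M+10) = 0.76343^5 = 0.259326
The M+8 peak is largest (0.401797); scaling to 100 gives 0.18 : 2.98 : 19.20 : 61.98 : 100.00 : 64.54.

0.18 : 2.98 : 19.20 : 61.98 : 100.00 : 64.54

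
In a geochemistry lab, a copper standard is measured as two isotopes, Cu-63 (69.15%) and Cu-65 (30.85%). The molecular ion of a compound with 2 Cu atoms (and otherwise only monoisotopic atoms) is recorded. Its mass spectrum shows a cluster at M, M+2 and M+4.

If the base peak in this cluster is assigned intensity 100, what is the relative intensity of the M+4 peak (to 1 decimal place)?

19.9

Term probabilities: M 0.4782, M+2 0.4267, M+4 0.0952. Base peak = M.
P(M) = C(2,0) × 0.6915^2 × 0.3085^0 = 1 × 0.47817225 × 1.0000 = 0.478172 (base)
P(M+4) = C(2,2) × 0.6915^0 × 0.3085^2 = 1 × 1.0000 × 0.09517225 = 0.095172
Relative intensity = 0.095172 / 0.478172 × 100 = 19.9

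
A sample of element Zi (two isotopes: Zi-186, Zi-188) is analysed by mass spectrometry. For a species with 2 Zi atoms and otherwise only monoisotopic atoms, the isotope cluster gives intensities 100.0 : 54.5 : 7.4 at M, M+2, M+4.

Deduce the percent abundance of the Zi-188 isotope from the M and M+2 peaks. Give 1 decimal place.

21.4%

If p is the fraction of Zi that is Zi-186, then I(M+2)/I(M) = [C(2,1)·p^1·(1−p)] / p^2 = 2·(1−p)/p = 54.5/100.0 = 0.5450
(1−p)/p = 0.5450/2 = 0.2725  ⇒  p = 1/(1 + 0.2725) = 0.7859
Zi-186: 78.6%, Zi-188: 21.4%.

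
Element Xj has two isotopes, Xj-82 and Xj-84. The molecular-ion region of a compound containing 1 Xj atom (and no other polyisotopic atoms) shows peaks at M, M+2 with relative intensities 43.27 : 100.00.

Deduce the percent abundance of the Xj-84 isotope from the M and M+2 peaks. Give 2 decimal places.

69.80%

Let p = fractional abundance of Xj-82. I(M+2)/I(M) = [C(1,1)·p^0·(1−p)] / p^1 = 1·(1−p)/p = 100.00/43.27 = 2.3111
(1−p)/p = 2.3111/1 = 2.3111  ⇒  p = 1/(1 + 2.3111) = 0.3020
Xj-82: 30.20%, Xj-84: 69.80%.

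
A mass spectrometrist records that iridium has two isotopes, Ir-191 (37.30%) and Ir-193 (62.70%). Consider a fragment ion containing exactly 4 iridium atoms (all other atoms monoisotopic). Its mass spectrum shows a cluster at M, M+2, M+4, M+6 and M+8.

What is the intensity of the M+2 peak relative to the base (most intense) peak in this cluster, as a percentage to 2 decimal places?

35.39%

(0.3730 + 0.6270)^4 gives M 0.0194, M+2 0.1302, M+4 0.3282, M+6 0.3678, M+8 0.1546; the largest is M+6.
P(M+6) = C(4,3) × 0.3730^1 × 0.6270^3 = 4 × 0.3730 × 0.24649188 = 0.367766 (base)
P(M+2) = C(4,1) × 0.3730^3 × 0.6270^1 = 4 × 0.05189512 × 0.6270 = 0.130153
Relative intensity = 0.130153 / 0.367766 × 100 = 35.39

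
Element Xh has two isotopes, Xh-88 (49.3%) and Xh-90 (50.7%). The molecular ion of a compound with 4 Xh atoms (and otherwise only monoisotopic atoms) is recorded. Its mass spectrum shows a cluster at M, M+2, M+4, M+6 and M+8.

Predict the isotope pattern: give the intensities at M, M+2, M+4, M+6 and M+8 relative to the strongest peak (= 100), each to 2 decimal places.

The 4 Xh atoms are independent, so intensities follow the terms of (0.493 + 0.507)^4.
P(M) = 0.493^4 = 0.059073
P(M+2) = 4 × 0.493^3 × 0.507^1 = 0.243001
P(M+4) = 6 × 0.493^2 × 0.507^2 = 0.374853
P(M+6) = 4 × 0.493^1 × 0.507^3 = 0.256999
P(M+8) = 0.507^4 = 0.066074
The M+4 peak is largest (0.374853); scaling to 100 gives 15.76 : 64.83 : 100.00 : 68.56 : 17.63.

15.76 : 64.83 : 100.00 : 68.56 : 17.63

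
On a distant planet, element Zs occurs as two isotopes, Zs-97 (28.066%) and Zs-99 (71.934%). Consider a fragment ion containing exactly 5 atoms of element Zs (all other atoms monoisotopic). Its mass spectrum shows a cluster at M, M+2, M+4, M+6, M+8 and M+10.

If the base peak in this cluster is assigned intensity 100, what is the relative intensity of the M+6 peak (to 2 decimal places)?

Binomial terms of (0.28066 + 0.71934)^5: M 0.0017, M+2 0.0223, M+4 0.1144, M+6 0.2932, M+8 0.3757, M+10 0.1926 → M+8 is the base peak.
P(M+8) = C(5,4) × 0.28066^1 × 0.71934^4 = 5 × 0.28066 × 0.26775454 = 0.375740 (base)
P(M+6) = C(5,3) × 0.28066^2 × 0.71934^3 = 10 × 0.07877004 × 0.37222251 = 0.293200
Relative intensity = 0.293200 / 0.375740 × 100 = 78.03

78.03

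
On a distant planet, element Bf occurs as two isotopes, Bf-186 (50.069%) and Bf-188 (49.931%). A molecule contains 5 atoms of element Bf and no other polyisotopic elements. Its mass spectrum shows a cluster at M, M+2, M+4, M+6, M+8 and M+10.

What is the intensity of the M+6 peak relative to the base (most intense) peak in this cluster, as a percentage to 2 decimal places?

99.72%

Term probabilities: M 0.0315, M+2 0.1569, M+4 0.3129, M+6 0.3121, M+8 0.1556, M+10 0.0310. Base peak = M+4.
P(M+4) = C(5,2) × 0.50069^3 × 0.49931^2 = 10 × 0.12551821 × 0.24931048 = 0.312930 (base)
P(M+6) = C(5,3) × 0.50069^2 × 0.49931^3 = 10 × 0.25069048 × 0.12448321 = 0.312068
Relative intensity = 0.312068 / 0.312930 × 100 = 99.72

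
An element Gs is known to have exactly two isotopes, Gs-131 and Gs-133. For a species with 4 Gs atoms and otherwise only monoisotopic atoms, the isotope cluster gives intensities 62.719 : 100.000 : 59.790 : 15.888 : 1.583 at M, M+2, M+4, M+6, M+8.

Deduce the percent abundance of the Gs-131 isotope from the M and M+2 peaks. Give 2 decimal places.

Write p for the Gs-131 fraction. I(M+2)/I(M) = [C(4,1)·p^3·(1−p)] / p^4 = 4·(1−p)/p = 100.000/62.719 = 1.5944
(1−p)/p = 1.5944/4 = 0.3986  ⇒  p = 1/(1 + 0.3986) = 0.7150
Gs-131: 71.50%, Gs-133: 28.50%.

71.50%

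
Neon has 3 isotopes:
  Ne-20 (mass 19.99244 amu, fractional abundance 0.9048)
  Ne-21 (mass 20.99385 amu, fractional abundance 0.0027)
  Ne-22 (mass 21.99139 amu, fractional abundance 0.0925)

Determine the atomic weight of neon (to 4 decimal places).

Ar = Σ fᵢ·mᵢ = 0.9048 × 19.99244 + 0.0027 × 20.99385 + 0.0925 × 21.99139
= 18.089160 + 0.056683 + 2.034204 = 20.180047 amu

20.1800 amu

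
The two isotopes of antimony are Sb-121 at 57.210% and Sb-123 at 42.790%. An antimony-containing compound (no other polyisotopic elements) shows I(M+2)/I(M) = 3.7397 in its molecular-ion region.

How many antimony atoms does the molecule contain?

5

With n Sb atoms, P(M+2)/P(M) = C(n,1)·p^(n−1)q / p^n = n·q/p = n · 0.42790/0.57210.
n = 3.7397 × 0.57210/0.42790 = 5.00 ≈ 5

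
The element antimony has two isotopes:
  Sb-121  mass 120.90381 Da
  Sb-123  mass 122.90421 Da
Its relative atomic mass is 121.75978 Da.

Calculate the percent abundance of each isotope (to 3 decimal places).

Let x be the fractional abundance of Sb-121; then Sb-123 has abundance 1 − x.
120.90381·x + 122.90421·(1 − x) = 121.75978
(120.90381 − 122.90421)·x = 121.75978 − 122.90421
x = -1.14443 / -2.00040 = 0.57210 → 57.210% Sb-121, 42.790% Sb-123.

Sb-121: 57.210%, Sb-123: 42.790%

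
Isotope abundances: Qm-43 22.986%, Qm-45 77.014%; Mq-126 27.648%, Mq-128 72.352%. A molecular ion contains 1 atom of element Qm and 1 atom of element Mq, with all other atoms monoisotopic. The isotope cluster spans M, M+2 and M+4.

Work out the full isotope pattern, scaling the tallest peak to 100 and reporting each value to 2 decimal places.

11.41 : 68.06 : 100.00

Element Qm pattern (n=1): 0.22986 : 0.77014
Element Mq pattern (n=1): 0.27648 : 0.72352
Convolve the two distributions (both contribute in 2-u steps):
  M: 0.22986×0.27648 = 0.063552
  M+2: 0.22986×0.72352 + 0.77014×0.27648 = 0.379237
  M+4: 0.77014×0.72352 = 0.557212
Scale to base peak (0.557212) = 100: 11.41 : 68.06 : 100.00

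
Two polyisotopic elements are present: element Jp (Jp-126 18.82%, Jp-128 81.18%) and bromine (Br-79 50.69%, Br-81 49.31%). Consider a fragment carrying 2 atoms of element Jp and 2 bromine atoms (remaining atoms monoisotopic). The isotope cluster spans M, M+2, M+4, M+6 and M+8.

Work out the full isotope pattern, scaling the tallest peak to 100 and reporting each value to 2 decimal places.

2.25 : 23.83 : 81.91 : 100.00 : 39.69

Element Jp pattern (n=2): 0.03541924 : 0.30556152 : 0.65901924
Bromine pattern (n=2): 0.25694761 : 0.49990478 : 0.24314761
Convolve the two distributions (both contribute in 2-u steps):
  M: 0.03541924×0.25694761 = 0.009101
  M+2: 0.03541924×0.49990478 + 0.30556152×0.25694761 = 0.096220
  M+4: 0.03541924×0.24314761 + 0.30556152×0.49990478 + 0.65901924×0.25694761 = 0.330697
  M+6: 0.30556152×0.24314761 + 0.65901924×0.49990478 = 0.403743
  M+8: 0.65901924×0.24314761 = 0.160239
Scale to base peak (0.403743) = 100: 2.25 : 23.83 : 81.91 : 100.00 : 39.69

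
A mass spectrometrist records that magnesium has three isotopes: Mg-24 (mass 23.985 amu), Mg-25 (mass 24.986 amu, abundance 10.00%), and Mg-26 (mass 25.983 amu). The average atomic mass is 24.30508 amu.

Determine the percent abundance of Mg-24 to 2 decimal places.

Let x and y be the fractions of Mg-24 and Mg-26. Then x + y = 1 − 0.1000 = 0.9000 and 23.985x + 25.983y = 24.30508 − 0.1000×24.986 = 21.80648.
Substituting: 23.985x + 25.983(0.9000 − x) = 21.80648
(23.985 − 25.983)x = -1.57822  ⇒  x = 0.78990, y = 0.11010
Mg-24: 78.99%, Mg-26: 11.01%.

78.99%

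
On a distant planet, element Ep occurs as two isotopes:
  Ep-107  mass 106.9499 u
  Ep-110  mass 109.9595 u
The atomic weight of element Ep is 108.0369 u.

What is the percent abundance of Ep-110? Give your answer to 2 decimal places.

36.12%

With x = fraction of Ep-107 (so Ep-110 is 1 − x):
106.9499·x + 109.9595·(1 − x) = 108.0369
(106.9499 − 109.9595)·x = 108.0369 − 109.9595
x = -1.9226 / -3.0096 = 0.63882 → 63.88% Ep-107, 36.12% Ep-110.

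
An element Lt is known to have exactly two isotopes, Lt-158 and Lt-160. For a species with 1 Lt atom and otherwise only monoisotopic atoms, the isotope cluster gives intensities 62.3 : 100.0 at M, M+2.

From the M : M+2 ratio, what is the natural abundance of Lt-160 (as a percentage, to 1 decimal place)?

61.6%

If p is the fraction of Lt that is Lt-158, then I(M+2)/I(M) = [C(1,1)·p^0·(1−p)] / p^1 = 1·(1−p)/p = 100.0/62.3 = 1.6051
(1−p)/p = 1.6051/1 = 1.6051  ⇒  p = 1/(1 + 1.6051) = 0.3839
Lt-158: 38.4%, Lt-160: 61.6%.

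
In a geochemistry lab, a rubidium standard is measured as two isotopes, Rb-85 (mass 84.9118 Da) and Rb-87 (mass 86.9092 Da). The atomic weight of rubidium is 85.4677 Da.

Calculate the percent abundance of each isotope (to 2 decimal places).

With x = fraction of Rb-85 (so Rb-87 is 1 − x):
84.9118·x + 86.9092·(1 − x) = 85.4677
(84.9118 − 86.9092)·x = 85.4677 − 86.9092
x = -1.4415 / -1.9974 = 0.72169 → 72.17% Rb-85, 27.83% Rb-87.

Rb-85: 72.17%, Rb-87: 27.83%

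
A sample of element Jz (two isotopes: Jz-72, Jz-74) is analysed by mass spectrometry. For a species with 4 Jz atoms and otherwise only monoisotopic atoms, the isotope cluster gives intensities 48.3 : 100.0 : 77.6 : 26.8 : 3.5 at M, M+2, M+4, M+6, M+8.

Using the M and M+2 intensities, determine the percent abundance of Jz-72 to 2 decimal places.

65.89%

Let p = fractional abundance of Jz-72. I(M+2)/I(M) = [C(4,1)·p^3·(1−p)] / p^4 = 4·(1−p)/p = 100.0/48.3 = 2.0704
(1−p)/p = 2.0704/4 = 0.5176  ⇒  p = 1/(1 + 0.5176) = 0.6589
Jz-72: 65.89%, Jz-74: 34.11%.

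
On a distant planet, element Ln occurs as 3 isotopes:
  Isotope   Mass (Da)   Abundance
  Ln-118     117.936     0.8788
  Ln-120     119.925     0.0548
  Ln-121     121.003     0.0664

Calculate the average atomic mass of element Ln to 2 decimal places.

The abundance-weighted mean is 0.8788 × 117.936 + 0.0548 × 119.925 + 0.0664 × 121.003
= 103.6422 + 6.5719 + 8.0346 = 118.2487 Da

118.25 Da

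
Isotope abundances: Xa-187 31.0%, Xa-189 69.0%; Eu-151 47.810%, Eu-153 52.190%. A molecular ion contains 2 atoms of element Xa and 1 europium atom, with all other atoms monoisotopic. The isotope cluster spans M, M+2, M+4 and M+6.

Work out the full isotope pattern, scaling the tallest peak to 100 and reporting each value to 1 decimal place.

Element Xa pattern (n=2): 0.0961 : 0.4278 : 0.4761
Europium pattern (n=1): 0.4781 : 0.5219
Convolve the two distributions (both contribute in 2-u steps):
  M: 0.0961×0.4781 = 0.045945
  M+2: 0.0961×0.5219 + 0.4278×0.4781 = 0.254686
  M+4: 0.4278×0.5219 + 0.4761×0.4781 = 0.450892
  M+6: 0.4761×0.5219 = 0.248477
Scale to base peak (0.450892) = 100: 10.2 : 56.5 : 100.0 : 55.1

10.2 : 56.5 : 100.0 : 55.1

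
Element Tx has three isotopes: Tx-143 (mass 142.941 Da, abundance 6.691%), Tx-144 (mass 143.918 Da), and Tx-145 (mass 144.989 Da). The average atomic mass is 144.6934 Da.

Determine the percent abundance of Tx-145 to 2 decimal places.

78.50%

Let x and y be the fractions of Tx-144 and Tx-145. Then x + y = 1 − 0.06691 = 0.93309 and 143.918x + 144.989y = 144.6934 − 0.06691×142.941 = 135.12921769.
Substituting: 143.918x + 144.989(0.93309 − x) = 135.12921769
(143.918 − 144.989)x = -0.15856832  ⇒  x = 0.14806, y = 0.78503
Tx-144: 14.81%, Tx-145: 78.50%.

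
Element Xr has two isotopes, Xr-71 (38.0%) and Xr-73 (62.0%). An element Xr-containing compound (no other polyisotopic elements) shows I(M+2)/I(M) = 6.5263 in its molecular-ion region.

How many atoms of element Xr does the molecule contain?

For n independent Xr atoms, I(M+2)/I(M) = n · (abundance Xr-73) / (abundance Xr-71) = n · 0.620/0.380.
n = 6.5263 × 0.380/0.620 = 4.00 ≈ 4

4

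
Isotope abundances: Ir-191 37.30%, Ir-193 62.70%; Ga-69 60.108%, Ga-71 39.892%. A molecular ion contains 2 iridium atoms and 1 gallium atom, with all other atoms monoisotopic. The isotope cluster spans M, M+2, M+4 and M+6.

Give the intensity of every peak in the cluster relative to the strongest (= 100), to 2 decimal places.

Iridium pattern (n=2): 0.139129 : 0.467742 : 0.393129
Gallium pattern (n=1): 0.60108 : 0.39892
Convolve the two distributions (both contribute in 2-u steps):
  M: 0.139129×0.60108 = 0.083628
  M+2: 0.139129×0.39892 + 0.467742×0.60108 = 0.336652
  M+4: 0.467742×0.39892 + 0.393129×0.60108 = 0.422894
  M+6: 0.393129×0.39892 = 0.156827
Scale to base peak (0.422894) = 100: 19.78 : 79.61 : 100.00 : 37.08

19.78 : 79.61 : 100.00 : 37.08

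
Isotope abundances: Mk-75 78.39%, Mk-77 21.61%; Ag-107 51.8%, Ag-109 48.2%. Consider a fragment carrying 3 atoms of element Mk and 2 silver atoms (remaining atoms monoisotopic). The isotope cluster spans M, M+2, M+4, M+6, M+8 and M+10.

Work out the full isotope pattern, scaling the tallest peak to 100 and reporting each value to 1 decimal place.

37.2 : 100.0 : 97.9 : 43.2 : 8.8 : 0.7

Element Mk pattern (n=3): 0.48170593 : 0.39837984 : 0.10982253 : 0.0100917
Silver pattern (n=2): 0.268324 : 0.499352 : 0.232324
Convolve the two distributions (both contribute in 2-u steps):
  M: 0.48170593×0.268324 = 0.129253
  M+2: 0.48170593×0.499352 + 0.39837984×0.268324 = 0.347436
  M+4: 0.48170593×0.232324 + 0.39837984×0.499352 + 0.10982253×0.268324 = 0.340312
  M+6: 0.39837984×0.232324 + 0.10982253×0.499352 + 0.0100917×0.268324 = 0.150101
  M+8: 0.10982253×0.232324 + 0.0100917×0.499352 = 0.030554
  M+10: 0.0100917×0.232324 = 0.002345
Scale to base peak (0.347436) = 100: 37.2 : 100.0 : 97.9 : 43.2 : 8.8 : 0.7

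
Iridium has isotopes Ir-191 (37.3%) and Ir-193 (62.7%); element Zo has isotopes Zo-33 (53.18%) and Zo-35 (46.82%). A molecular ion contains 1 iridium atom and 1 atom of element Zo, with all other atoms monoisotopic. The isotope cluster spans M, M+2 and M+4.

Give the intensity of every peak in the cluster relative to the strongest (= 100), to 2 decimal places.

Iridium pattern (n=1): 0.3730 : 0.6270
Element Zo pattern (n=1): 0.5318 : 0.4682
Convolve the two distributions (both contribute in 2-u steps):
  M: 0.3730×0.5318 = 0.198361
  M+2: 0.3730×0.4682 + 0.6270×0.5318 = 0.508077
  M+4: 0.6270×0.4682 = 0.293561
Scale to base peak (0.508077) = 100: 39.04 : 100.00 : 57.78

39.04 : 100.00 : 57.78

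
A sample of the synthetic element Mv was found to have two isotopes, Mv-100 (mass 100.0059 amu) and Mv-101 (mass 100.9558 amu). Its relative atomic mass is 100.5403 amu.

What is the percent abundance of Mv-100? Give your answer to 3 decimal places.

43.741%

Writing the weighted mean with unknown fraction x of Mv-100:
100.0059·x + 100.9558·(1 − x) = 100.5403
(100.0059 − 100.9558)·x = 100.5403 − 100.9558
x = -0.4155 / -0.9499 = 0.43741 → 43.741% Mv-100, 56.259% Mv-101.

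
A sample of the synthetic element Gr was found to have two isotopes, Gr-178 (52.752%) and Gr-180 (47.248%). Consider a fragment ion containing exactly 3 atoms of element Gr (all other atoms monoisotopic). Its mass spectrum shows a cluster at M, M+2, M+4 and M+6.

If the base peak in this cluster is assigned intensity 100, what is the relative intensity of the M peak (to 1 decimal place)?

Term probabilities: M 0.1468, M+2 0.3944, M+4 0.3533, M+6 0.1055. Base peak = M+2.
P(M+2) = C(3,1) × 0.52752^2 × 0.47248^1 = 3 × 0.27827735 × 0.47248 = 0.394441 (base)
P(M) = C(3,0) × 0.52752^3 × 0.47248^0 = 1 × 0.14679687 × 1.0000 = 0.146797
Relative intensity = 0.146797 / 0.394441 × 100 = 37.2

37.2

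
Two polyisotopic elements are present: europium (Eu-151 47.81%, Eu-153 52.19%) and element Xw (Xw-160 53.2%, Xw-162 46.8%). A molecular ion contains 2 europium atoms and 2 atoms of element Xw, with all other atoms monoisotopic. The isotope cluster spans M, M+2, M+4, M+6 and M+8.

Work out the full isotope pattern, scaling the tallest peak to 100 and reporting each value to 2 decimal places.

17.22 : 67.90 : 100.00 : 65.20 : 15.88

Europium pattern (n=2): 0.22857961 : 0.49904078 : 0.27237961
Element Xw pattern (n=2): 0.283024 : 0.497952 : 0.219024
Convolve the two distributions (both contribute in 2-u steps):
  M: 0.22857961×0.283024 = 0.064694
  M+2: 0.22857961×0.497952 + 0.49904078×0.283024 = 0.255062
  M+4: 0.22857961×0.219024 + 0.49904078×0.497952 + 0.27237961×0.283024 = 0.375653
  M+6: 0.49904078×0.219024 + 0.27237961×0.497952 = 0.244934
  M+8: 0.27237961×0.219024 = 0.059658
Scale to base peak (0.375653) = 100: 17.22 : 67.90 : 100.00 : 65.20 : 15.88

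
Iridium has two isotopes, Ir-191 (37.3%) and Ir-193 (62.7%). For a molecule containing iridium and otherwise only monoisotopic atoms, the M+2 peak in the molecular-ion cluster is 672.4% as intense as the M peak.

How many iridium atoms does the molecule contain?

4

For n independent Ir atoms, I(M+2)/I(M) = n · (abundance Ir-193) / (abundance Ir-191) = n · 0.627/0.373.
n = 6.724 × 0.373/0.627 = 4.00 ≈ 4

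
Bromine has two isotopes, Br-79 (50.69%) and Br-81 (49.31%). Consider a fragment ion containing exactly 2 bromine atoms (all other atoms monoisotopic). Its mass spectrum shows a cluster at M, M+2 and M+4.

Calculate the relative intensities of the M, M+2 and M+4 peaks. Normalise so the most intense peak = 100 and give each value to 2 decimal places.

Expanding (0.5069 + 0.4931)^2:
P(M) = 0.5069^2 = 0.256948
P(M+2) = 2 × 0.5069^1 × 0.4931^1 = 0.499905
P(M+4) = 0.4931^2 = 0.243148
The M+2 peak is largest (0.499905); scaling to 100 gives 51.40 : 100.00 : 48.64.

51.40 : 100.00 : 48.64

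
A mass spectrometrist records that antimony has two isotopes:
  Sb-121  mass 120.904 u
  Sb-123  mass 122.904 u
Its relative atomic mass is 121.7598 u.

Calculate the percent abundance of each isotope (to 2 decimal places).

Sb-121: 57.21%, Sb-123: 42.79%

With x = fraction of Sb-121 (so Sb-123 is 1 − x):
120.904·x + 122.904·(1 − x) = 121.7598
(120.904 − 122.904)·x = 121.7598 − 122.904
x = -1.1442 / -2.000 = 0.57210 → 57.21% Sb-121, 42.79% Sb-123.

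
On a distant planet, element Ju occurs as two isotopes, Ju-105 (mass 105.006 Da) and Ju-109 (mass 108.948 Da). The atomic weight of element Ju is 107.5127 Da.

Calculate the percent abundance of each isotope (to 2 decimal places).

Ju-105: 36.41%, Ju-109: 63.59%

Let x be the fractional abundance of Ju-105; then Ju-109 has abundance 1 − x.
105.006·x + 108.948·(1 − x) = 107.5127
(105.006 − 108.948)·x = 107.5127 − 108.948
x = -1.4353 / -3.942 = 0.36410 → 36.41% Ju-105, 63.59% Ju-109.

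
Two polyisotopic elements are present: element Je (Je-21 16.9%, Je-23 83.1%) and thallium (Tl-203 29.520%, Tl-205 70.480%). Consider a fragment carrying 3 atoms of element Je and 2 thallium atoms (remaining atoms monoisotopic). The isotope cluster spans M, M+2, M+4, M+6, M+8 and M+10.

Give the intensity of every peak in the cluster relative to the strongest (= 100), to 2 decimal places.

0.10 : 1.99 : 15.15 : 55.99 : 100.00 : 69.07

Element Je pattern (n=3): 0.00482681 : 0.07120257 : 0.35011443 : 0.57385619
Thallium pattern (n=2): 0.08714304 : 0.41611392 : 0.49674304
Convolve the two distributions (both contribute in 2-u steps):
  M: 0.00482681×0.08714304 = 0.000421
  M+2: 0.00482681×0.41611392 + 0.07120257×0.08714304 = 0.008213
  M+4: 0.00482681×0.49674304 + 0.07120257×0.41611392 + 0.35011443×0.08714304 = 0.062536
  M+6: 0.07120257×0.49674304 + 0.35011443×0.41611392 + 0.57385619×0.08714304 = 0.231064
  M+8: 0.35011443×0.49674304 + 0.57385619×0.41611392 = 0.412706
  M+10: 0.57385619×0.49674304 = 0.285059
Scale to base peak (0.412706) = 100: 0.10 : 1.99 : 15.15 : 55.99 : 100.00 : 69.07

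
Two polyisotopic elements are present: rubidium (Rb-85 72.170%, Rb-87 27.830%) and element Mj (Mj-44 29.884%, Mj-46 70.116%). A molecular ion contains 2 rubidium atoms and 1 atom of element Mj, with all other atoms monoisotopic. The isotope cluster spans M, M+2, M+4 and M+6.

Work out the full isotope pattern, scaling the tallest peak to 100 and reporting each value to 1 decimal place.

32.1 : 100.0 : 62.8 : 11.2

Rubidium pattern (n=2): 0.52085089 : 0.40169822 : 0.07745089
Element Mj pattern (n=1): 0.29884 : 0.70116
Convolve the two distributions (both contribute in 2-u steps):
  M: 0.52085089×0.29884 = 0.155651
  M+2: 0.52085089×0.70116 + 0.40169822×0.29884 = 0.485243
  M+4: 0.40169822×0.70116 + 0.07745089×0.29884 = 0.304800
  M+6: 0.07745089×0.70116 = 0.054305
Scale to base peak (0.485243) = 100: 32.1 : 100.0 : 62.8 : 11.2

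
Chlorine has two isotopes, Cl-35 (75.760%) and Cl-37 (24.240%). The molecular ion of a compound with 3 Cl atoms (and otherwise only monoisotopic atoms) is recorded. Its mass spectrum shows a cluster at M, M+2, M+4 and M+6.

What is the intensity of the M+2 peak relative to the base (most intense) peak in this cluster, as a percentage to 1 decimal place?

96.0%

Binomial terms of (0.75760 + 0.24240)^3: M 0.4348, M+2 0.4174, M+4 0.1335, M+6 0.0142 → M is the base peak.
P(M) = C(3,0) × 0.75760^3 × 0.24240^0 = 1 × 0.4348304 × 1.0000 = 0.434830 (base)
P(M+2) = C(3,1) × 0.75760^2 × 0.24240^1 = 3 × 0.57395776 × 0.2424 = 0.417382
Relative intensity = 0.417382 / 0.434830 × 100 = 96.0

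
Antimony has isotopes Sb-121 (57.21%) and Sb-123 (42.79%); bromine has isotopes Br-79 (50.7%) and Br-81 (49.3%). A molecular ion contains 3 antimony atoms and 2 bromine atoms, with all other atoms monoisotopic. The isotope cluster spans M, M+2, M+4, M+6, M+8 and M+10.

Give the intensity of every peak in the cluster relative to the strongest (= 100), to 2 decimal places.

14.31 : 59.94 : 100.00 : 83.06 : 34.36 : 5.66

Antimony pattern (n=3): 0.18724742 : 0.42015297 : 0.3142518 : 0.07834781
Bromine pattern (n=2): 0.257049 : 0.499902 : 0.243049
Convolve the two distributions (both contribute in 2-u steps):
  M: 0.18724742×0.257049 = 0.048132
  M+2: 0.18724742×0.499902 + 0.42015297×0.257049 = 0.201605
  M+4: 0.18724742×0.243049 + 0.42015297×0.499902 + 0.3142518×0.257049 = 0.336324
  M+6: 0.42015297×0.243049 + 0.3142518×0.499902 + 0.07834781×0.257049 = 0.279352
  M+8: 0.3142518×0.243049 + 0.07834781×0.499902 = 0.115545
  M+10: 0.07834781×0.243049 = 0.019042
Scale to base peak (0.336324) = 100: 14.31 : 59.94 : 100.00 : 83.06 : 34.36 : 5.66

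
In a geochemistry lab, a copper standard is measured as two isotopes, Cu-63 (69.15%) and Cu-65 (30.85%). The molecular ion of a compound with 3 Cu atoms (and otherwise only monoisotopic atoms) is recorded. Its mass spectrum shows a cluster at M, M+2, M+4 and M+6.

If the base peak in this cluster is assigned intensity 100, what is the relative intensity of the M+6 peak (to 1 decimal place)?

(0.6915 + 0.3085)^3 gives M 0.3307, M+2 0.4425, M+4 0.1974, M+6 0.0294; the largest is M+2.
P(M+2) = C(3,1) × 0.6915^2 × 0.3085^1 = 3 × 0.47817225 × 0.3085 = 0.442548 (base)
P(M+6) = C(3,3) × 0.6915^0 × 0.3085^3 = 1 × 1.0000 × 0.02936064 = 0.029361
Relative intensity = 0.029361 / 0.442548 × 100 = 6.6

6.6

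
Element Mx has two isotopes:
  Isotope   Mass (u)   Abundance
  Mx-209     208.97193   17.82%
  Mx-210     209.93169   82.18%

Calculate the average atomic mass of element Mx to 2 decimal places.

209.76 u

Weight each isotope mass by its fractional abundance: 0.1782 × 208.97193 + 0.8218 × 209.93169
= 37.238798 + 172.521863 = 209.760661 u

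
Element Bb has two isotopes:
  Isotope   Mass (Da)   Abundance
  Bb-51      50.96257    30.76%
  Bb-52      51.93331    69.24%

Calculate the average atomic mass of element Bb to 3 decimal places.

51.635 Da

Weight each isotope mass by its fractional abundance: 0.3076 × 50.96257 + 0.6924 × 51.93331
= 15.676087 + 35.958624 = 51.634711 Da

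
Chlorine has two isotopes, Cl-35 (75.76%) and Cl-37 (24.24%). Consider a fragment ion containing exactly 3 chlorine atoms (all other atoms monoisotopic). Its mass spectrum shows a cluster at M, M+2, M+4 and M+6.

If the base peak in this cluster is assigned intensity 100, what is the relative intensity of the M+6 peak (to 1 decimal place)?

(0.7576 + 0.2424)^3 gives M 0.4348, M+2 0.4174, M+4 0.1335, M+6 0.0142; the largest is M.
P(M) = C(3,0) × 0.7576^3 × 0.2424^0 = 1 × 0.4348304 × 1.0000 = 0.434830 (base)
P(M+6) = C(3,3) × 0.7576^0 × 0.2424^3 = 1 × 1.0000 × 0.01424288 = 0.014243
Relative intensity = 0.014243 / 0.434830 × 100 = 3.3

3.3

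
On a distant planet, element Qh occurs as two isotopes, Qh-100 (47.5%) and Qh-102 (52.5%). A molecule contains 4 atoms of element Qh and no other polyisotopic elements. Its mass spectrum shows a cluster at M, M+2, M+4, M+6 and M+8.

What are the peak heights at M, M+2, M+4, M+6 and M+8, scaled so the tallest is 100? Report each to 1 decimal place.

13.6 : 60.3 : 100.0 : 73.7 : 20.4

Expanding (0.475 + 0.525)^4:
P(M) = 0.475^4 = 0.050907
P(M+2) = 4 × 0.475^3 × 0.525^1 = 0.225061
P(M+4) = 6 × 0.475^2 × 0.525^2 = 0.373127
P(M+6) = 4 × 0.475^1 × 0.525^3 = 0.274936
P(M+8) = 0.525^4 = 0.075969
The M+4 peak is largest (0.373127); scaling to 100 gives 13.6 : 60.3 : 100.0 : 73.7 : 20.4.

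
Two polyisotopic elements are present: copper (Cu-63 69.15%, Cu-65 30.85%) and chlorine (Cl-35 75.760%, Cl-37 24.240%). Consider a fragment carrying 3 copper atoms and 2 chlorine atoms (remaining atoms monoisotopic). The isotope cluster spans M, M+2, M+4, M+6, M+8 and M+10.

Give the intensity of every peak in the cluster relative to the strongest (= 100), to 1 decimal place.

50.5 : 100.0 : 78.6 : 30.7 : 6.0 : 0.5

Copper pattern (n=3): 0.33065611 : 0.44254842 : 0.19743483 : 0.02936064
Chlorine pattern (n=2): 0.57395776 : 0.36728448 : 0.05875776
Convolve the two distributions (both contribute in 2-u steps):
  M: 0.33065611×0.57395776 = 0.189783
  M+2: 0.33065611×0.36728448 + 0.44254842×0.57395776 = 0.375449
  M+4: 0.33065611×0.05875776 + 0.44254842×0.36728448 + 0.19743483×0.57395776 = 0.295289
  M+6: 0.44254842×0.05875776 + 0.19743483×0.36728448 + 0.02936064×0.57395776 = 0.115370
  M+8: 0.19743483×0.05875776 + 0.02936064×0.36728448 = 0.022385
  M+10: 0.02936064×0.05875776 = 0.001725
Scale to base peak (0.375449) = 100: 50.5 : 100.0 : 78.6 : 30.7 : 6.0 : 0.5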